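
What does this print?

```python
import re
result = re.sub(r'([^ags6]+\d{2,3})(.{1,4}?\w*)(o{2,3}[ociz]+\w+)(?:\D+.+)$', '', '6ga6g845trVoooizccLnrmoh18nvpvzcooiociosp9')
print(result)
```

6ga6g

Pattern: one or more of any character except [ags6], then 2 to 3 of a digit (captured); then 1 to 4 of any character (lazy), then zero or more of a word character (captured); then 2 to 3 of the literal 'o', then one or more of one of [ociz], then one or more of a word character (captured); then one or more of a non-digit, then one or more of any character (non-capturing group); then anchored at the end.
Matches: at [5:42] → '845trVoooizccLnrmoh18nvpvzcooiociosp9'.
Every occurrence is swapped for ''.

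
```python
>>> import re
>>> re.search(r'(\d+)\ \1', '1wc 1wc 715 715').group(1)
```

The backreference `\1` re-matches whatever the first group consumed, character for character.
Unlike `match`, `search` isn't anchored — it looks for the pattern anywhere in the string.
The match spans [8:15] → '715 715'.
Captured: group 1 = '715'.

'715'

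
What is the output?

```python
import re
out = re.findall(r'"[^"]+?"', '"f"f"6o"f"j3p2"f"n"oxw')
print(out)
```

['"f"', '"6o"', '"j3p2"', '"n"']

Since nothing is captured, `findall` lists the 4 matched substrings directly.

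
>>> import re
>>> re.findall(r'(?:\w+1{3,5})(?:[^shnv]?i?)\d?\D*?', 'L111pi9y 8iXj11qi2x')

The `?` after the quantifier makes it lazy — it takes as little as possible before letting the rest of the pattern try.
Since nothing is captured, `findall` lists the 1 matched substring directly.

['L111pi9']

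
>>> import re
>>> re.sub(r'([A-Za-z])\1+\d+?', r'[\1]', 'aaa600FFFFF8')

'[a]00[F]'

After group 1 captures some text, `\1` only succeeds where that same text appears again.
Matches: at [0:4] → 'aaa6'; at [6:12] → 'FFFFF8'.
`\1` in the replacement pulls in group 1's text for each match.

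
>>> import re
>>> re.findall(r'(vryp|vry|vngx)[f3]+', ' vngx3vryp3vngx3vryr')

['vngx', 'vryp', 'vngx']

Matches: at [1:6] match 'vngx3', group 1 = 'vngx'; at [6:11] match 'vryp3', group 1 = 'vryp'; at [11:16] match 'vngx3', group 1 = 'vngx'.
`findall` collects group 1 from each match (3 total).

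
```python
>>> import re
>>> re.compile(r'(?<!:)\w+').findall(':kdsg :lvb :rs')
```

Because the assertion is negative and zero-width, positions next to the forbidden text are skipped.
Since nothing is captured, `findall` lists the 3 matched substrings directly.

['dsg', 'vb', 's']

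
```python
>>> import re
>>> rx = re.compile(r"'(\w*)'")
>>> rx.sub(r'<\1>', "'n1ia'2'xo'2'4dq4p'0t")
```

Matches: at [0:6] → "'n1ia'"; at [7:11] → "'xo'"; at [12:19] → "'4dq4p'".
`\1` in the replacement pulls in group 1's text for each match.

'<n1ia>2<xo>2<4dq4p>0t'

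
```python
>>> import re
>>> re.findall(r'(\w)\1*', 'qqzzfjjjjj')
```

`\1` has to match the exact text group 1 already captured.
Matches: at [0:2] match 'qq', group 1 = 'q'; at [2:4] match 'zz', group 1 = 'z'; at [4:5] match 'f', group 1 = 'f'; at [5:10] match 'jjjjj', group 1 = 'j'.
Because there's exactly one group, `findall` drops the full match and keeps group 1 from each hit.

['q', 'z', 'f', 'j']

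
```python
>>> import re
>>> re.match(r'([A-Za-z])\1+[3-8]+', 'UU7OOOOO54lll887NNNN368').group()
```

`re.match` only tries the pattern at the start of the string.
The match spans [0:3] → 'UU7'.

'UU7'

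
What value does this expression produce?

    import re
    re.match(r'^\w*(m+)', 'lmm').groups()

('m',)

This matches anchored at the start of the string; then zero or more of a word character; then one or more of a literal 'm' (captured).
`re.match` won't scan ahead — the pattern has to work from the very first character.
The match spans [0:3] → 'lmm'.
Captured: group 1 = 'm'.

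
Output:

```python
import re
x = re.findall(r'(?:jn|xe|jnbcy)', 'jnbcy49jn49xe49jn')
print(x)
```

['jn', 'jn', 'xe', 'jn']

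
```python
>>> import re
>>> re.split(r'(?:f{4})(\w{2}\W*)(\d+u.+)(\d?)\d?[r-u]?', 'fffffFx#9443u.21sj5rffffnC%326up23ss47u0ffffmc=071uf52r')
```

The pattern matches exactly 4 of a literal 'f' (non-capturing group); then exactly 2 of a word character, then zero or more of a non-word character (captured); then one or more of a digit, then a literal 'u', then one or more of any character (captured); then optionally a digit (captured); then optionally a digit, then optionally a character in [r-u].
Matches to split on: at [1:55] → 'ffffFx#9443u.21sj5rffffnC%326up23ss47u0ffffmc=071uf52r'.
Because the pattern has a capturing group, `split` also inserts each captured text between the pieces.

['f', 'Fx#', '9443u.21sj5rffffnC%326up23ss47u0ffffmc=071uf52r', '', '']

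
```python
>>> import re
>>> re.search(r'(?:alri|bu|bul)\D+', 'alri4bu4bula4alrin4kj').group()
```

'bula'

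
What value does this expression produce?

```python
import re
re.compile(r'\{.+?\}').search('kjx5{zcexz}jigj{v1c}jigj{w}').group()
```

'{zcexz}'

The `?` after the quantifier makes it lazy — it takes as little as possible before letting the rest of the pattern try.
`re.search` scans for the first position where the pattern succeeds.
The match spans [4:11] → '{zcexz}'.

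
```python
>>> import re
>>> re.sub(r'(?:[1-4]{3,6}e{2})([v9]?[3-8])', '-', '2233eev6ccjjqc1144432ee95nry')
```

The pattern matches 3 to 6 of a character in [1-4], then exactly 2 of the literal 'e' (non-capturing group); then optionally one of [v9], then a character in [3-8] (captured).
Every occurrence is swapped for '-'.

'-ccjjqc1-nry'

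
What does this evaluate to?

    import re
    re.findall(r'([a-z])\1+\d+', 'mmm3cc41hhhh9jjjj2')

A backreference is literal: `\1` must see the identical characters the first group matched.
Because there's exactly one group, `findall` drops the full match and keeps group 1 from each hit.

['m', 'c', 'h', 'j']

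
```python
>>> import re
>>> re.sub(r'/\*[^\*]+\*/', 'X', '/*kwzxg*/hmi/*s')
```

'Xhmi/*s'

Every occurrence is swapped for 'X'.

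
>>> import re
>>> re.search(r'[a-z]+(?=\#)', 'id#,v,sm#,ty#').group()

'id'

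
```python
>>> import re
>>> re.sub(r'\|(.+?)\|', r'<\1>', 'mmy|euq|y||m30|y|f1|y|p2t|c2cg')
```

'mmy<euq>y<|m30>y<f1>y<p2t>c2cg'

Matches: at [3:8] → '|euq|'; at [9:15] → '||m30|'; at [16:20] → '|f1|'; at [21:26] → '|p2t|'.
`\1` in the replacement pulls in group 1's text for each match.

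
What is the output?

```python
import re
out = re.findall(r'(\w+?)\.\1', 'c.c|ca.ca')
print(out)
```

['c', 'ca']

The backreference `\1` re-matches whatever the first group consumed, character for character.
One capturing group, so `findall` returns just the captured substring from each match — 2 in all.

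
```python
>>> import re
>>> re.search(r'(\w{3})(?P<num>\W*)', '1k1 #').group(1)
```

'1k1'

The pattern matches exactly 3 of a word character (captured); then zero or more of a non-word character (captured as 'num').
`re.search` scans for the first position where the pattern succeeds.
The match spans [0:5] → '1k1 #'.
Captured: group 1 = '1k1', group 2 = ' #'.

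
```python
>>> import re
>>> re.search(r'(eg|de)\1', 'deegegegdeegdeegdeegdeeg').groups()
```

('eg',)

The match spans [2:6] → 'egeg'.
Captured: group 1 = 'eg'.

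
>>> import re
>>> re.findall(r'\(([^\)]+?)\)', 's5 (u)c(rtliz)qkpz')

['u', 'rtliz']

Matches: at [3:6] match '(u)', group 1 = 'u'; at [7:14] match '(rtliz)', group 1 = 'rtliz'.
Because there's exactly one group, `findall` drops the full match and keeps group 1 from each hit.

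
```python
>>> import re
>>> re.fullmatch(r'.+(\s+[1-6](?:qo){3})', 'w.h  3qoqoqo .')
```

None

For `fullmatch`, every character of the input must be accounted for by the pattern.
Here the pattern can't cover the whole string, so the call returns None.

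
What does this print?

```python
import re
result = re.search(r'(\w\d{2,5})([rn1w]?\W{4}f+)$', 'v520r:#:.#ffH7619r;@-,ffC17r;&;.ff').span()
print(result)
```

(24, 34)

The pattern matches a word character, then 2 to 5 of a digit (captured); then optionally one of [rn1w], then exactly 4 of a non-word character, then one or more of a literal 'f' (captured); then anchored at the end.
`search` walks the string left to right and returns the first match it finds.
The match spans [24:34] → 'C17r;&;.ff'.
Captured: group 1 = 'C17', group 2 = 'r;&;.ff'.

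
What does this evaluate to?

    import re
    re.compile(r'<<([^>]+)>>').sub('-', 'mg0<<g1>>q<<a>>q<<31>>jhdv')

'mg0-q-q-jhdv'

Each match is replaced by '-'.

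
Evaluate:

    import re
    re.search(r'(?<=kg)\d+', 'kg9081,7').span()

The positive lookaround only admits positions where the adjacent text matches; those characters stay outside the span.
`re.search` tries every starting position until one works.
The match spans [2:6] → '9081'.

(2, 6)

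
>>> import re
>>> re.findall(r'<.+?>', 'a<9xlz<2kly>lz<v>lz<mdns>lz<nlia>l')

['<9xlz<2kly>', '<v>', '<mdns>', '<nlia>']

Walking the string: at [1:12] → '<9xlz<2kly>'; at [14:17] → '<v>'; at [19:25] → '<mdns>'; at [27:33] → '<nlia>'.
No capturing groups, so `findall` returns the 4 full match strings.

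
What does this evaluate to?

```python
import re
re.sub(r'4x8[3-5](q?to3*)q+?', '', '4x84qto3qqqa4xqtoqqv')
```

'qqa4xqtoqqv'

This matches the literal '4x8', then a character in [3-5]; then optionally a literal 'q', then the literal 'to', then zero or more of the literal '3' (captured); then one or more of a literal 'q' (lazy).
A non-greedy quantifier consumes as few characters as it can — just enough that the remainder of the pattern still matches from where it stops; whatever follows it matches normally.
Matches: at [0:9] → '4x84qto3q'.
Each match is replaced by ''.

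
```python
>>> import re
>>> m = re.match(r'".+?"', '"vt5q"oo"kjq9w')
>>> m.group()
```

Because the quantifier is non-greedy, it stops expanding at the earliest point where the rest of the pattern can succeed.
With `match`, the pattern is implicitly anchored at the beginning.
The match spans [0:6] → '"vt5q"'.

'"vt5q"'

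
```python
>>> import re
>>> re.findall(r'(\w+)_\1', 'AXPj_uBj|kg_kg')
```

['kg']

A backreference is literal: `\1` must see the identical characters the first group matched.
Scanning left to right: at [9:14] match 'kg_kg', group 1 = 'kg'.
`findall` collects group 1 from the one match (1 total).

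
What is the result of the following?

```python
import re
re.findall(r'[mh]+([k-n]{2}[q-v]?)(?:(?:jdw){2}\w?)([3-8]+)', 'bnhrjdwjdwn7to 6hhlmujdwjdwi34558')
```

[('lmu', '34558')]

Multiple groups make `findall` return tuples — one 2-tuple for the one match.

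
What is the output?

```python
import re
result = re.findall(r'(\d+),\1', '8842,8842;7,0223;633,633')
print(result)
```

['8842', '633']

The backreference `\1` re-matches whatever the first group consumed, character for character.
Walking the string: at [0:9] match '8842,8842', group 1 = '8842'; at [17:24] match '633,633', group 1 = '633'.
One capturing group, so `findall` returns just the captured substring from each match — 2 in all.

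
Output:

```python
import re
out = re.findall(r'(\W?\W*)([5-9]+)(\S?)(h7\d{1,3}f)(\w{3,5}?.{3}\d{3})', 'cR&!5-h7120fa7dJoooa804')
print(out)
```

[('&!', '5', '-', 'h7120f', 'a7dJoooa804')]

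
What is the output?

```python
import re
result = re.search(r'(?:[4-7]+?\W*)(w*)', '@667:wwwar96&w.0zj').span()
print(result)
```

The pattern matches one or more of a character in [4-7] (lazy), then zero or more of a non-word character (non-capturing group); then zero or more of a literal 'w' (captured).
Because the quantifier is non-greedy, it stops expanding at the earliest point where the rest of the pattern can succeed.
`re.search` scans for the first position where the pattern succeeds.
The match spans [1:2] → '6'.
Captured: group 1 = ''.

(1, 2)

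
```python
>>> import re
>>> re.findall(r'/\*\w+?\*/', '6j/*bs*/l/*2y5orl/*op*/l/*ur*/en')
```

['/*bs*/', '/*op*/', '/*ur*/']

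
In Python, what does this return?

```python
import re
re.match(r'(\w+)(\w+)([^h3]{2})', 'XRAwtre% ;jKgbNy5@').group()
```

'XRAwtre% '

This matches one or more of a word character (captured); then one or more of a word character (captured); then exactly 2 of any character except [h3] (captured).
With `match`, the pattern is implicitly anchored at the beginning.
The match spans [0:9] → 'XRAwtre% '.
Captured: group 1 = 'XRAwtr', group 2 = 'e', group 3 = '% '.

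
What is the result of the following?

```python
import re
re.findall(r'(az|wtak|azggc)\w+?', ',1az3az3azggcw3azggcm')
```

Branches in `(...|...)` are attempted left-to-right; the first branch that allows the whole pattern to succeed is taken.
Because there's exactly one group, `findall` drops the full match and keeps group 1 from each hit.

['az', 'az', 'az', 'az']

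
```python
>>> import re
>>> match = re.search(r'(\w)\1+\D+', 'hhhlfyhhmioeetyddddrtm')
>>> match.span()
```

The backreference `\1` re-matches whatever the first group consumed, character for character.
The match spans [0:22] → 'hhhlfyhhmioeetyddddrtm'.

(0, 22)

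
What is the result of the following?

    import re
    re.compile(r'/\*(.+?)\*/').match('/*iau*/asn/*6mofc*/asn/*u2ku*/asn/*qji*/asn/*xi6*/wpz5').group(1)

'iau'

The `?` after the quantifier makes it lazy — it takes as little as possible before letting the rest of the pattern try.
`re.match` only tries the pattern at the start of the string.
The match spans [0:7] → '/*iau*/'.
Captured: group 1 = 'iau'.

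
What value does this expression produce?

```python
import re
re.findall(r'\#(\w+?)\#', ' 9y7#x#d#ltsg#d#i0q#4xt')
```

['x', 'ltsg', 'i0q']

Walking the string: at [4:7] match '#x#', group 1 = 'x'; at [8:14] match '#ltsg#', group 1 = 'ltsg'; at [15:20] match '#i0q#', group 1 = 'i0q'.
With a single group, `findall` returns only what that group captured — 3 items.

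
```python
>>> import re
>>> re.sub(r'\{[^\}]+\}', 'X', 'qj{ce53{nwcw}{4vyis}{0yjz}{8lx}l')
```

'qjXXXXl'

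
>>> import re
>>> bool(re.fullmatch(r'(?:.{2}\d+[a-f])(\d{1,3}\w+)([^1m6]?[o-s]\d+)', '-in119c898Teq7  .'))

False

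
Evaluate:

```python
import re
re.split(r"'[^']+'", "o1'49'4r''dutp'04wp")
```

['o1', "4r'", '04wp']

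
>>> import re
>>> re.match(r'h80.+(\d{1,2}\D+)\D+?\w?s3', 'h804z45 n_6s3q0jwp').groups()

('5 n',)

Pattern: the literal 'h80', then one or more of any character; then 1 to 2 of a digit, then one or more of a non-digit (captured); then one or more of a non-digit (lazy), then optionally a word character, then the literal 's3'.
`re.match` only tries the pattern at the start of the string.
The match spans [0:13] → 'h804z45 n_6s3'.
Captured: group 1 = '5 n'.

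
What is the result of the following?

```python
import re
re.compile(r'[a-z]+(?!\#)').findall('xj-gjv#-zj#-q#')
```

The negative lookahead/lookbehind blocks any match where the forbidden context is present.
Scanning left to right: at [0:2] → 'xj'; at [3:5] → 'gj'; at [8:9] → 'z'.
`findall` yields the raw match text (3 of them) because the pattern has no groups.

['xj', 'gj', 'z']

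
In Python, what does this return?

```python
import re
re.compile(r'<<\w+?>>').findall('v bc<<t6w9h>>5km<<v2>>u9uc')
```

Matches: at [4:13] → '<<t6w9h>>'; at [16:22] → '<<v2>>'.
With no groups in the pattern, `findall` gives back each whole match — 2 here.

['<<t6w9h>>', '<<v2>>']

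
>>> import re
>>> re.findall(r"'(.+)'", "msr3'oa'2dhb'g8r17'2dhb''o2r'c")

Walking the string: at [4:29] match "'oa'2dhb'g8r17'2dhb''o2r'", group 1 = "oa'2dhb'g8r17'2dhb''o2r".
With a single group, `findall` returns only what that group captured — 1 item.

["oa'2dhb'g8r17'2dhb''o2r"]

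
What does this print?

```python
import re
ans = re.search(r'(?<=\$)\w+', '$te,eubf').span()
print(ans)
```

(1, 3)

The lookaround is zero-width — it requires the adjacent text to match without consuming it, so the asserted text isn't part of the match.
`search` walks the string left to right and returns the first match it finds.
The match spans [1:3] → 'te'.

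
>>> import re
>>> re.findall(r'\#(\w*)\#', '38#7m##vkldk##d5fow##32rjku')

['7m', 'vkldk', 'd5fow']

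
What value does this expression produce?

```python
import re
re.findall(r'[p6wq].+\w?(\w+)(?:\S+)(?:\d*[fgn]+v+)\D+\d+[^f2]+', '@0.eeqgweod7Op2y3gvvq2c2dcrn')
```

This matches one of [p6wq], then one or more of any character, then optionally a word character; then one or more of a word character (captured); then one or more of a non-whitespace character (non-capturing group); then zero or more of a digit, then one or more of one of [fgn], then one or more of the literal 'v' (non-capturing group); then one or more of a non-digit, then one or more of a digit, then one or more of any character except [f2].
Matches: at [5:23] match 'qgweod7Op2y3gvvq2c', group 1 = 'y'.
With a single group, `findall` returns only what that group captured — 1 item.

['y']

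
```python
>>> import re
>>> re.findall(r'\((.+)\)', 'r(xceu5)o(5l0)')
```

['xceu5)o(5l0']

Matches: at [1:14] match '(xceu5)o(5l0)', group 1 = 'xceu5)o(5l0'.
`findall` collects group 1 from the one match (1 total).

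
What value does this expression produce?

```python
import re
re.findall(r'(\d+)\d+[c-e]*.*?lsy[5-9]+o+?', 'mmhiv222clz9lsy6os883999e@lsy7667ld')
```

['22']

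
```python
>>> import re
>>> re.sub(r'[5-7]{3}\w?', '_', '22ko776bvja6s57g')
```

'22ko_vja6s57g'

This matches exactly 3 of a character in [5-7]; then optionally a word character.
`sub` substitutes '_' at each match site.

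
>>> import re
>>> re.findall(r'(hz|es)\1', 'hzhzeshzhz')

['hz', 'hz']

A backreference is literal: `\1` must see the identical characters the first group matched.
Scanning left to right: at [0:4] match 'hzhz', group 1 = 'hz'; at [6:10] match 'hzhz', group 1 = 'hz'.
With a single group, `findall` returns only what that group captured — 2 items.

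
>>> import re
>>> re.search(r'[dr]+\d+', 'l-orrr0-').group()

Pattern: one or more of one of [dr]; then one or more of a digit.
`re.search` tries every starting position until one works.
The match spans [3:7] → 'rrr0'.

'rrr0'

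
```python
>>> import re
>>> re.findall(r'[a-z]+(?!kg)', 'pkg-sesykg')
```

['pkg', 'sesykg']

The negative lookaround is zero-width — it rules out positions where the adjacent text would match, without consuming anything.
Walking the string: at [0:3] → 'pkg'; at [4:10] → 'sesykg'.
Since nothing is captured, `findall` lists the 2 matched substrings directly.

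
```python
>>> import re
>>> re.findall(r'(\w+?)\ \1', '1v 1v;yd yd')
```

After group 1 captures some text, `\1` only succeeds where that same text appears again.
With a single group, `findall` returns only what that group captured — 2 items.

['1v', 'yd']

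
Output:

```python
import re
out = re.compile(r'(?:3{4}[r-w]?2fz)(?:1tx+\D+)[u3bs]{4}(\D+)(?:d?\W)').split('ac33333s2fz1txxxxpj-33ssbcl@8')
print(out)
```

['ac3', 'bcl', '8']

This matches exactly 4 of the literal '3', then optionally a character in [r-w], then the literal '2fz' (non-capturing group); then the literal '1t', then one or more of the literal 'x', then one or more of a non-digit (non-capturing group); then exactly 4 of one of [u3bs]; then one or more of a non-digit (captured); then optionally the literal 'd', then a non-word character (non-capturing group).
Matches to split on: at [3:28] → '3333s2fz1txxxxpj-33ssbcl@'.
The group in the pattern means `split` returns the separators' captures alongside the pieces.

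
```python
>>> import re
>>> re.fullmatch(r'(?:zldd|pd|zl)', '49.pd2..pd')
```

None

For `fullmatch`, every character of the input must be accounted for by the pattern.
Here the string isn't matched end-to-end, so the call returns None.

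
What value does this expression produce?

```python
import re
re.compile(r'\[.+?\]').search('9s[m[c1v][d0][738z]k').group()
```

'[m[c1v]'

Because the quantifier is non-greedy, it stops expanding at the earliest point where the rest of the pattern can succeed.
`search` walks the string left to right and returns the first match it finds.
The match spans [2:9] → '[m[c1v]'.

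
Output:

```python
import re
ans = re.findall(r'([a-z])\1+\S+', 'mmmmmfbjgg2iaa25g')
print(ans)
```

`\1` has to match the exact text group 1 already captured.
Walking the string: at [0:17] match 'mmmmmfbjgg2iaa25g', group 1 = 'm'.
With a single group, `findall` returns only what that group captured — 1 item.

['m']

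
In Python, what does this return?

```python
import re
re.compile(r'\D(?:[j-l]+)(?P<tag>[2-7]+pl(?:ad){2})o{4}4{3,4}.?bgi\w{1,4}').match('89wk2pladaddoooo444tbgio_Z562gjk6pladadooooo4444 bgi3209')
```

None

This matches a non-digit; then one or more of a character in [j-l] (non-capturing group); then one or more of a character in [2-7], then the literal 'pl', then the literal 'ad' repeated 2 times (captured as 'tag'); then exactly 4 of the literal 'o', then 3 to 4 of the literal '4'; then optionally any character, then the literal 'bgi', then 1 to 4 of a word character.
With `match`, the pattern is implicitly anchored at the beginning.
Here the string doesn't start with a match, so the call returns None.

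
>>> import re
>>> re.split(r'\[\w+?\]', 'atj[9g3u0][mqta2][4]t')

['atj', '', '', 't']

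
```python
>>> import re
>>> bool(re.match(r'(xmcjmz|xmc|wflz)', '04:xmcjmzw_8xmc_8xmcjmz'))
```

With `match`, the pattern is implicitly anchored at the beginning.
Here the pattern fails at index 0, so the call returns None, and `bool(None)` is False.

False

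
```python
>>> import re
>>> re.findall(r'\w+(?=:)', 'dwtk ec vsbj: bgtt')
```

['vsbj']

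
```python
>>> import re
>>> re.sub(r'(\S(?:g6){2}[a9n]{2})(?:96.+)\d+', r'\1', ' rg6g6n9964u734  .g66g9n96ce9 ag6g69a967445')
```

' rg6g6n9'

This matches a non-whitespace character, then the literal 'g6' repeated 2 times, then exactly 2 of one of [a9n] (captured); then the literal '96', then one or more of any character (non-capturing group); then one or more of a digit.
Matches: at [1:43] → 'rg6g6n9964u734  .g66g9n96ce9 ag6g69a967445'.
The replacement refers to a captured group, so each match is rewritten using its own captured text.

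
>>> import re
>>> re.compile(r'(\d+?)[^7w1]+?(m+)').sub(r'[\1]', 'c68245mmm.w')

The pattern matches one or more of a digit (lazy) (captured); then one or more of any character except [7w1] (lazy); then one or more of a literal 'm' (captured).
Matches: at [1:9] → '68245mmm'.
The replacement refers to a captured group, so each match is rewritten using its own captured text.

'c[6].w'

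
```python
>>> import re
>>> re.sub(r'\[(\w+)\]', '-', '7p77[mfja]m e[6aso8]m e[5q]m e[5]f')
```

`sub` substitutes '-' at each match site.

'7p77-m e-m e-m e-f'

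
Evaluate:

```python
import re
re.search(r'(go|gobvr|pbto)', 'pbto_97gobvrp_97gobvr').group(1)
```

'pbto'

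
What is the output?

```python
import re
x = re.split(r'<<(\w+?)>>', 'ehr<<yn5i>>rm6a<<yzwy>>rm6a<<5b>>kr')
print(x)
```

The group in the pattern means `split` returns the separators' captures alongside the pieces.

['ehr', 'yn5i', 'rm6a', 'yzwy', 'rm6a', '5b', 'kr']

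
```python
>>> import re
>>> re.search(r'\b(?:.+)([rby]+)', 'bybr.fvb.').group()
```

'bybr.fvb'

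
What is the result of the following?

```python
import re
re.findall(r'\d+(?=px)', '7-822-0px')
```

Because the assertion is zero-width, the text it checks is not consumed and won't appear in the result.
Walking the string: at [6:7] → '0'.
With no groups in the pattern, `findall` gives back each whole match — 1 here.

['0']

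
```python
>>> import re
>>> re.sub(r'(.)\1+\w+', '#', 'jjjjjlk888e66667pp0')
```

`\1` has to match the exact text group 1 already captured.
Each match is replaced by '#'.

'#'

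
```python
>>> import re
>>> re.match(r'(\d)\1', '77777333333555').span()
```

`\1` is not a pattern — it's the concrete string captured by group 1, re-applied verbatim.
`match` is anchored at position 0; if the pattern doesn't fit there, it returns None.
The match spans [0:2] → '77'.
Captured: group 1 = '7'.

(0, 2)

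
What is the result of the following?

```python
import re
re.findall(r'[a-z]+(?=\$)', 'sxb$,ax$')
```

['sxb', 'ax']

The positive lookaround only admits positions where the adjacent text matches; those characters stay outside the span.
Scanning left to right: at [0:3] → 'sxb'; at [5:7] → 'ax'.
No capturing groups, so `findall` returns the 2 full match strings.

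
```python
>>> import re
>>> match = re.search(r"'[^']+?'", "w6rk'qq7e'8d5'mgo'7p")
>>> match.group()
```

"'qq7e'"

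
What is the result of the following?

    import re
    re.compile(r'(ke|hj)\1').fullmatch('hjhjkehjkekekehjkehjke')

`\1` is not a pattern — it's the concrete string captured by group 1, re-applied verbatim.
For `fullmatch`, every character of the input must be accounted for by the pattern.
Here the string isn't matched end-to-end, so the call returns None.

None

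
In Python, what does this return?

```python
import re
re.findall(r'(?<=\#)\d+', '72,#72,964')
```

['72']

The positive lookaround only admits positions where the adjacent text matches; those characters stay outside the span.
Scanning left to right: at [4:6] → '72'.
`findall` yields the raw match text (1 of them) because the pattern has no groups.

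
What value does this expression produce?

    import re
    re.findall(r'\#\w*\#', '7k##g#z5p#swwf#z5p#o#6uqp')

['##', '#z5p#', '#z5p#']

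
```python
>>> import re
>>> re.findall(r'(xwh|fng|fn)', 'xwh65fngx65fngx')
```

['xwh', 'fng', 'fng']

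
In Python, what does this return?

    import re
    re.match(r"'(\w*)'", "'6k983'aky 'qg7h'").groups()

The match spans [0:7] → "'6k983'".
Captured: group 1 = '6k983'.

('6k983',)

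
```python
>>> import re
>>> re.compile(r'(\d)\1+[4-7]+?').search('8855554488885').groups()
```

The backreference `\1` re-matches whatever the first group consumed, character for character.
Unlike `match`, `search` isn't anchored — it looks for the pattern anywhere in the string.
The match spans [0:3] → '885'.
Captured: group 1 = '8'.

('8',)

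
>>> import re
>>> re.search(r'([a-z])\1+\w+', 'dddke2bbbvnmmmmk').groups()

('d',)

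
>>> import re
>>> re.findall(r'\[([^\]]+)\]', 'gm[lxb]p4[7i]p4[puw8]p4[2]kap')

['lxb', '7i', 'puw8', '2']

Scanning left to right: at [2:7] match '[lxb]', group 1 = 'lxb'; at [9:13] match '[7i]', group 1 = '7i'; at [15:21] match '[puw8]', group 1 = 'puw8'; at [23:26] match '[2]', group 1 = '2'.
`findall` collects group 1 from each match (4 total).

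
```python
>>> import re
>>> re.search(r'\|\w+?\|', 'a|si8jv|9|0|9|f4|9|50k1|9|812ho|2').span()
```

(1, 8)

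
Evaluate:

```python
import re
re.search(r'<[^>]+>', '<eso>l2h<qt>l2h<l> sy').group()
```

'<eso>'

The match spans [0:5] → '<eso>'.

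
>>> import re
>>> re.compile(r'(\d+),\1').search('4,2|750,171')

The backreference `\1` re-matches whatever the first group consumed, character for character.
Here the pattern never matches, so the call returns None.

None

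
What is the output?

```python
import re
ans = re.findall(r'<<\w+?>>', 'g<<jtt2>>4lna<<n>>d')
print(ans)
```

['<<jtt2>>', '<<n>>']

With no groups in the pattern, `findall` gives back each whole match — 2 here.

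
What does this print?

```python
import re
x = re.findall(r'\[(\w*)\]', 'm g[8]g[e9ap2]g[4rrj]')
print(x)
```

Matches: at [3:6] match '[8]', group 1 = '8'; at [7:14] match '[e9ap2]', group 1 = 'e9ap2'; at [15:21] match '[4rrj]', group 1 = '4rrj'.
One capturing group, so `findall` returns just the captured substring from each match — 3 in all.

['8', 'e9ap2', '4rrj']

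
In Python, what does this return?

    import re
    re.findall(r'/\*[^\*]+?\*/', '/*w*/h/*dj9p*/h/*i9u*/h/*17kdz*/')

['/*w*/', '/*dj9p*/', '/*i9u*/', '/*17kdz*/']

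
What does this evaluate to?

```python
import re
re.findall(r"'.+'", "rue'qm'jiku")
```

Walking the string: at [3:7] → "'qm'".
Since nothing is captured, `findall` lists the 1 matched substring directly.

["'qm'"]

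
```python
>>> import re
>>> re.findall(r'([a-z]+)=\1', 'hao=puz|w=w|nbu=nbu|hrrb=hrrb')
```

['w', 'nbu', 'hrrb']

The backreference `\1` re-matches whatever the first group consumed, character for character.
`findall` collects group 1 from each match (3 total).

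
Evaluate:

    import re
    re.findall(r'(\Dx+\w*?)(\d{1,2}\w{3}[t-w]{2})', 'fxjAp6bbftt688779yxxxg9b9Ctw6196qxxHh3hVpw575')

[('fxjAp', '6bbftt'), ('yxxxg', '9b9Ctw')]

Pattern: a non-digit, then one or more of the literal 'x', then zero or more of a word character (lazy) (captured); then 1 to 2 of a digit, then exactly 3 of a word character, then exactly 2 of a character in [t-w] (captured).
The `?` after the quantifier makes it lazy — it takes as little as possible before letting the rest of the pattern try.
Scanning left to right: at [0:11] match 'fxjAp6bbftt', groups = ('fxjAp', '6bbftt'); at [17:28] match 'yxxxg9b9Ctw', groups = ('yxxxg', '9b9Ctw').
2 groups means each result is a tuple of 2 captured strings — 2 here.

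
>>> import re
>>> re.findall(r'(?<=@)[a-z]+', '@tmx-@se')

The positive lookaround only admits positions where the adjacent text matches; those characters stay outside the span.
Matches: at [1:4] → 'tmx'; at [6:8] → 'se'.
Since nothing is captured, `findall` lists the 2 matched substrings directly.

['tmx', 'se']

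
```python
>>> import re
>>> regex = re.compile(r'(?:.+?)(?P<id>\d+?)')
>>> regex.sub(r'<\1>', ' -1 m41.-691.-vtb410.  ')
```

'<1><4><6><1><4><0>.  '

The `?` after the quantifier makes it lazy — it takes as little as possible before letting the rest of the pattern try.
The replacement refers to a captured group, so each match is rewritten using its own captured text.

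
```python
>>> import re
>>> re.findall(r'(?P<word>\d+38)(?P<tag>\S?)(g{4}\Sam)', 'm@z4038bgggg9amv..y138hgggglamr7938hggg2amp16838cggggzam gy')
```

Pattern: one or more of a digit, then the literal '38' (captured as 'word'); then optionally a non-whitespace character (captured as 'tag'); then exactly 4 of a literal 'g', then a non-whitespace character, then the literal 'am' (captured).
3 groups means each result is a tuple of 3 captured strings — 3 here.

[('4038', 'b', 'gggg9am'), ('138', 'h', 'gggglam'), ('16838', 'c', 'ggggzam')]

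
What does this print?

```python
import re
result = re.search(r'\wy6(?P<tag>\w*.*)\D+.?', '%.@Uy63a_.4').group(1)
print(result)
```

3a_

The match spans [3:11] → 'Uy63a_.4'.
Captured: group 1 = '3a_'.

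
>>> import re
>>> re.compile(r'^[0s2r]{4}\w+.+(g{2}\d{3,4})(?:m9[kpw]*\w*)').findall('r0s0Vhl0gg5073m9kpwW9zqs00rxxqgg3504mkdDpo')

['gg5073']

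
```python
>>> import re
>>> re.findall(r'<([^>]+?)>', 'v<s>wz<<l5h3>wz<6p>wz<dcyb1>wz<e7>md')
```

Matches: at [1:4] match '<s>', group 1 = 's'; at [6:13] match '<<l5h3>', group 1 = '<l5h3'; at [15:19] match '<6p>', group 1 = '6p'; at [21:28] match '<dcyb1>', group 1 = 'dcyb1'; at [30:34] match '<e7>', group 1 = 'e7'.
One capturing group, so `findall` returns just the captured substring from each match — 5 in all.

['s', '<l5h3', '6p', 'dcyb1', 'e7']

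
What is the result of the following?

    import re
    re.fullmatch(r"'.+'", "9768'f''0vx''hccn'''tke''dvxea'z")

None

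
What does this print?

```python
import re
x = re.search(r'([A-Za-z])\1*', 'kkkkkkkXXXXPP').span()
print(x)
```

(0, 7)

After group 1 captures some text, `\1` only succeeds where that same text appears again.
The match spans [0:7] → 'kkkkkkk'.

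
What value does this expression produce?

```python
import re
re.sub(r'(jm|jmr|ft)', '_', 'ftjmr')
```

'__r'

Alternation tries branches left to right and keeps the first one that lets the overall match succeed at that position.
Every occurrence is swapped for '_'.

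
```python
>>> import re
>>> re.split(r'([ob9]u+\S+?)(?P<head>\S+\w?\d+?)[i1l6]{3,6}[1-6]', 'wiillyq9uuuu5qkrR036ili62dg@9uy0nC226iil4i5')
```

['wiillyq', '9uuuu5', 'qkrR036ili62dg@9uy0nC226', 'i5']

Pattern: one of [ob9], then one or more of the literal 'u', then one or more of a non-whitespace character (lazy) (captured); then one or more of a non-whitespace character, then optionally a word character, then one or more of a digit (lazy) (captured as 'head'); then 3 to 6 of one of [i1l6], then a character in [1-6].
Matches to split on: at [7:41] → '9uuuu5qkrR036ili62dg@9uy0nC226iil4'.
With a capturing group present, the delimiter's captured portion is kept in the result list.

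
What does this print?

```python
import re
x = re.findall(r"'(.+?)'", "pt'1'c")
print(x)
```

['1']

Because there's exactly one group, `findall` drops the full match and keeps group 1 from the one hit.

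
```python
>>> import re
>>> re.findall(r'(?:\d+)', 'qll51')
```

['51']

The pattern matches one or more of a digit (non-capturing group).
`findall` yields the raw match text (1 of them) because the pattern has no groups.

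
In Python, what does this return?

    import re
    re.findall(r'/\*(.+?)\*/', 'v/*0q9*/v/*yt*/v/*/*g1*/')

['0q9', 'yt', '/*g1']

A non-greedy quantifier consumes as few characters as it can — just enough that the remainder of the pattern still matches from where it stops; whatever follows it matches normally.
Scanning left to right: at [1:8] match '/*0q9*/', group 1 = '0q9'; at [9:15] match '/*yt*/', group 1 = 'yt'; at [16:24] match '/*/*g1*/', group 1 = '/*g1'.
`findall` collects group 1 from each match (3 total).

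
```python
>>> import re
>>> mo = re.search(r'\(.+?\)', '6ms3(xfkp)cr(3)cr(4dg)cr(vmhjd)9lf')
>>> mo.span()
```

Because the quantifier is non-greedy, it stops expanding at the earliest point where the rest of the pattern can succeed.
`re.search` tries every starting position until one works.
The match spans [4:10] → '(xfkp)'.

(4, 10)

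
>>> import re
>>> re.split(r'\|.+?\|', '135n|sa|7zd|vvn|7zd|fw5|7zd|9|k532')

['135n', '7zd', '7zd', '7zd', 'k532']

Matches to split on: at [4:8] → '|sa|'; at [11:16] → '|vvn|'; at [19:24] → '|fw5|'; at [27:30] → '|9|'.
Splitting on the pattern gives 5 pieces.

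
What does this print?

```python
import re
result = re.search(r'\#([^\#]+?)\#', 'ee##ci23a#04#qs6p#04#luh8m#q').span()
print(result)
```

The match spans [3:10] → '#ci23a#'.

(3, 10)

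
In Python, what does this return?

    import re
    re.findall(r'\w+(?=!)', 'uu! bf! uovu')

['uu', 'bf']

Because the assertion is zero-width, the text it checks is not consumed and won't appear in the result.
Scanning left to right: at [0:2] → 'uu'; at [4:6] → 'bf'.
With no groups in the pattern, `findall` gives back each whole match — 2 here.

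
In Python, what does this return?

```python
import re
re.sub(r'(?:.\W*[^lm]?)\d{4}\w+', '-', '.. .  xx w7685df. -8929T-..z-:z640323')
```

Every occurrence is swapped for '-'.

'.. .  x---..-'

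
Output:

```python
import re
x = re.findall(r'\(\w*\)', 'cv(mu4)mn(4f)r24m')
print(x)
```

['(mu4)', '(4f)']

Walking the string: at [2:7] → '(mu4)'; at [9:13] → '(4f)'.
No capturing groups, so `findall` returns the 2 full match strings.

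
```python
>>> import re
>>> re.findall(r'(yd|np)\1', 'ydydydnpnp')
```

['yd', 'np']

`\1` is not a pattern — it's the concrete string captured by group 1, re-applied verbatim.
Scanning left to right: at [0:4] match 'ydyd', group 1 = 'yd'; at [6:10] match 'npnp', group 1 = 'np'.
`findall` collects group 1 from each match (2 total).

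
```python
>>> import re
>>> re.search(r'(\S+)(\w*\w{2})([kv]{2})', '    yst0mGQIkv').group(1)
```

'yst0mG'

The match spans [4:14] → 'yst0mGQIkv'.
Captured: group 1 = 'yst0mG', group 2 = 'QI', group 3 = 'kv'.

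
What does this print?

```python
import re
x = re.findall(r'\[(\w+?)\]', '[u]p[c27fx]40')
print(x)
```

['u', 'c27fx']

Matches: at [0:3] match '[u]', group 1 = 'u'; at [4:11] match '[c27fx]', group 1 = 'c27fx'.
Because there's exactly one group, `findall` drops the full match and keeps group 1 from each hit.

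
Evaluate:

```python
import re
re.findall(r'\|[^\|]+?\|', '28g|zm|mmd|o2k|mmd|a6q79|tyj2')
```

Scanning left to right: at [3:7] → '|zm|'; at [10:15] → '|o2k|'; at [18:25] → '|a6q79|'.
No capturing groups, so `findall` returns the 3 full match strings.

['|zm|', '|o2k|', '|a6q79|']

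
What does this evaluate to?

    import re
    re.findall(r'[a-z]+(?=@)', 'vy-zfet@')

Because the assertion is zero-width, the text it checks is not consumed and won't appear in the result.
Scanning left to right: at [3:7] → 'zfet'.
Since nothing is captured, `findall` lists the 1 matched substring directly.

['zfet']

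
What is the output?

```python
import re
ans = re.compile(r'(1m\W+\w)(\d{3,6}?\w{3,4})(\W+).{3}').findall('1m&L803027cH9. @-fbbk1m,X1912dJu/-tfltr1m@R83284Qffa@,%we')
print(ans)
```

[('1m&L', '803027cH9', '. @-'), ('1m,X', '1912dJu', '/-'), ('1m@R', '83284Qffa', '@,')]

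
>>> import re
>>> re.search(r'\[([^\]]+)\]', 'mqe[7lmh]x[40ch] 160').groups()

('7lmh',)

The match spans [3:9] → '[7lmh]'.
Captured: group 1 = '7lmh'.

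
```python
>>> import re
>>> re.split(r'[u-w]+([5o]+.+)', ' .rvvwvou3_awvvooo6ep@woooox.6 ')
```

[' .r', 'ou3_awvvooo6ep@woooox.6 ', '']

This matches one or more of a character in [u-w]; then one or more of one of [5o], then one or more of any character (captured).
Matches to split on: at [3:31] → 'vvwvou3_awvvooo6ep@woooox.6 '.
With a capturing group present, the delimiter's captured portion is kept in the result list.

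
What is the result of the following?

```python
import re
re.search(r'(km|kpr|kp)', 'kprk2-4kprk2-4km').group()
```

'kpr'

`|` is ordered: at each position the engine commits to the first alternative that works.
`re.search` tries every starting position until one works.
The match spans [0:3] → 'kpr'.
Captured: group 1 = 'kpr'.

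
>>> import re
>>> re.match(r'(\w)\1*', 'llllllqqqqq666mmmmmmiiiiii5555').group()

`\1` is not a pattern — it's the concrete string captured by group 1, re-applied verbatim.
`re.match` only tries the pattern at the start of the string.
The match spans [0:6] → 'llllll'.
Captured: group 1 = 'l'.

'llllll'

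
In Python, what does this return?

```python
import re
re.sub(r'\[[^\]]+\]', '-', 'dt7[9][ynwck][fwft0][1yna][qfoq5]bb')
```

`sub` substitutes '-' at each match site.

'dt7-----bb'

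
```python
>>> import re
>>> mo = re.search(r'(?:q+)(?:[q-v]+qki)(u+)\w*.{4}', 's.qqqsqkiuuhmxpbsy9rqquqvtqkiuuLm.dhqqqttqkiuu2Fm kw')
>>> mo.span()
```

(2, 37)

The match spans [2:37] → 'qqqsqkiuuhmxpbsy9rqquqvtqkiuuLm.dhq'.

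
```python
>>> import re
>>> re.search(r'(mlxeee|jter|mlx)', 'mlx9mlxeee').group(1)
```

'mlx'

The match spans [0:3] → 'mlx'.
Captured: group 1 = 'mlx'.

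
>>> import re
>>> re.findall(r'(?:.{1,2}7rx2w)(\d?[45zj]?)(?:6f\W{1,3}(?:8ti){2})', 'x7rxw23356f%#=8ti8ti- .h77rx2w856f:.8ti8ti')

Pattern: 1 to 2 of any character, then the literal '7r', then the literal 'x2w' (non-capturing group); then optionally a digit, then optionally one of [45zj] (captured); then the literal '6f', then 1 to 3 of a non-word character, then the literal '8ti' repeated 2 times (non-capturing group).
Matches: at [23:42] match 'h77rx2w856f:.8ti8ti', group 1 = '85'.
`findall` collects group 1 from the one match (1 total).

['85']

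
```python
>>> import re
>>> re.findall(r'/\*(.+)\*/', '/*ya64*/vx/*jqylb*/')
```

['ya64*/vx/*jqylb']

Walking the string: at [0:19] match '/*ya64*/vx/*jqylb*/', group 1 = 'ya64*/vx/*jqylb'.
One capturing group, so `findall` returns just the captured substring from the one match — 1 in all.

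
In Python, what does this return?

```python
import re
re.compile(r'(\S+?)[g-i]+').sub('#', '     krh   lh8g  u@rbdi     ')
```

Pattern: one or more of a non-whitespace character (lazy) (captured); then one or more of a character in [g-i].
Because the quantifier is non-greedy, it stops expanding at the earliest point where the rest of the pattern can succeed.
Matches: at [5:8] → 'krh'; at [11:13] → 'lh'; at [13:15] → '8g'; at [17:23] → 'u@rbdi'.
Each match is replaced by '#'.

'     #   ##  #     '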